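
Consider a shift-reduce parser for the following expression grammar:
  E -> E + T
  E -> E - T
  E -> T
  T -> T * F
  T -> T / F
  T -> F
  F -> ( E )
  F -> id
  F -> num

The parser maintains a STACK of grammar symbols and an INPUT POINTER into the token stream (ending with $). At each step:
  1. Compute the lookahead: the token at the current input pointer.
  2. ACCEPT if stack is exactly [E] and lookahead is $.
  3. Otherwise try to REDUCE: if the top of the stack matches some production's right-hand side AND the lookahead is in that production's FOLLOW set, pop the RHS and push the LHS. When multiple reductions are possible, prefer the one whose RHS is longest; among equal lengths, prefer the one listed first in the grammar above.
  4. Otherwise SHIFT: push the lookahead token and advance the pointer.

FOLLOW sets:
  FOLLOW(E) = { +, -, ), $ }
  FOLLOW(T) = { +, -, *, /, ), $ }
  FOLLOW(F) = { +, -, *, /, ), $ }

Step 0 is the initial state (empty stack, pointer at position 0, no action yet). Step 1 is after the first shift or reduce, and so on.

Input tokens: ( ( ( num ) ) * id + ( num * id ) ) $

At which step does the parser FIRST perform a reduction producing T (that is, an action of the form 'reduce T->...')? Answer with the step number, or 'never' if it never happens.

Step 1: shift (. Stack=[(] ptr=1 lookahead=( remaining=[( ( num ) ) * id + ( num * id ) ) $]
Step 2: shift (. Stack=[( (] ptr=2 lookahead=( remaining=[( num ) ) * id + ( num * id ) ) $]
Step 3: shift (. Stack=[( ( (] ptr=3 lookahead=num remaining=[num ) ) * id + ( num * id ) ) $]
Step 4: shift num. Stack=[( ( ( num] ptr=4 lookahead=) remaining=[) ) * id + ( num * id ) ) $]
Step 5: reduce F->num. Stack=[( ( ( F] ptr=4 lookahead=) remaining=[) ) * id + ( num * id ) ) $]
Step 6: reduce T->F. Stack=[( ( ( T] ptr=4 lookahead=) remaining=[) ) * id + ( num * id ) ) $]

Answer: 6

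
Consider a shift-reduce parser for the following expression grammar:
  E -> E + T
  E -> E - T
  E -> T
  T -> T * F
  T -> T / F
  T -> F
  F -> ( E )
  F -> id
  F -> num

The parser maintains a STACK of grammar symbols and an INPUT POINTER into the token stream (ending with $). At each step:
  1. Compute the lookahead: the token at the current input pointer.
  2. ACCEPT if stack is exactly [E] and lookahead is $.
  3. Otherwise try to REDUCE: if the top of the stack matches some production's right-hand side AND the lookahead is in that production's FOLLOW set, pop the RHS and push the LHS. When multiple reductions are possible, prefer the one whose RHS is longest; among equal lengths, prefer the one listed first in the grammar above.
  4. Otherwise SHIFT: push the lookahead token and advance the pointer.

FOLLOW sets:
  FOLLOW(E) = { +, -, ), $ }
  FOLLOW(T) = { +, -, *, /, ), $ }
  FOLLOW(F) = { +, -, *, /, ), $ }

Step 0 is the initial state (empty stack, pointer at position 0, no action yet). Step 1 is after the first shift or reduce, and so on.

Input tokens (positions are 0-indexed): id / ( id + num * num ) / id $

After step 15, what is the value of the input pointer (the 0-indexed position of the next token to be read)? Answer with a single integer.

Answer: 8

Derivation:
Step 1: shift id. Stack=[id] ptr=1 lookahead=/ remaining=[/ ( id + num * num ) / id $]
Step 2: reduce F->id. Stack=[F] ptr=1 lookahead=/ remaining=[/ ( id + num * num ) / id $]
Step 3: reduce T->F. Stack=[T] ptr=1 lookahead=/ remaining=[/ ( id + num * num ) / id $]
Step 4: shift /. Stack=[T /] ptr=2 lookahead=( remaining=[( id + num * num ) / id $]
Step 5: shift (. Stack=[T / (] ptr=3 lookahead=id remaining=[id + num * num ) / id $]
Step 6: shift id. Stack=[T / ( id] ptr=4 lookahead=+ remaining=[+ num * num ) / id $]
Step 7: reduce F->id. Stack=[T / ( F] ptr=4 lookahead=+ remaining=[+ num * num ) / id $]
Step 8: reduce T->F. Stack=[T / ( T] ptr=4 lookahead=+ remaining=[+ num * num ) / id $]
Step 9: reduce E->T. Stack=[T / ( E] ptr=4 lookahead=+ remaining=[+ num * num ) / id $]
Step 10: shift +. Stack=[T / ( E +] ptr=5 lookahead=num remaining=[num * num ) / id $]
Step 11: shift num. Stack=[T / ( E + num] ptr=6 lookahead=* remaining=[* num ) / id $]
Step 12: reduce F->num. Stack=[T / ( E + F] ptr=6 lookahead=* remaining=[* num ) / id $]
Step 13: reduce T->F. Stack=[T / ( E + T] ptr=6 lookahead=* remaining=[* num ) / id $]
Step 14: shift *. Stack=[T / ( E + T *] ptr=7 lookahead=num remaining=[num ) / id $]
Step 15: shift num. Stack=[T / ( E + T * num] ptr=8 lookahead=) remaining=[) / id $]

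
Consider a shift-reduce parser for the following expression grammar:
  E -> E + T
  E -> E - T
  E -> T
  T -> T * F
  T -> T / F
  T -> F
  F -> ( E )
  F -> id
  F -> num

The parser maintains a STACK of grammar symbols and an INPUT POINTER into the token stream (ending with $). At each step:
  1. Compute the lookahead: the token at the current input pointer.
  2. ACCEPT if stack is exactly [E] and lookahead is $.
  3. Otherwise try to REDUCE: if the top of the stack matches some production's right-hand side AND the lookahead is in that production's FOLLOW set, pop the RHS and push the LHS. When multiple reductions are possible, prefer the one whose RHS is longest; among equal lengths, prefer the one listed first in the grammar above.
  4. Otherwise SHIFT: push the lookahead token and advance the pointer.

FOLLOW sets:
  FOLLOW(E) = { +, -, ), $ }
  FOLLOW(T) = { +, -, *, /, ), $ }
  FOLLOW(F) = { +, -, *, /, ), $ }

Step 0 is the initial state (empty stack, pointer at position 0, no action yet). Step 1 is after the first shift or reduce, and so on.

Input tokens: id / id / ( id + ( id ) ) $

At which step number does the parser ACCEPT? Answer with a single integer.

Step 1: shift id. Stack=[id] ptr=1 lookahead=/ remaining=[/ id / ( id + ( id ) ) $]
Step 2: reduce F->id. Stack=[F] ptr=1 lookahead=/ remaining=[/ id / ( id + ( id ) ) $]
Step 3: reduce T->F. Stack=[T] ptr=1 lookahead=/ remaining=[/ id / ( id + ( id ) ) $]
Step 4: shift /. Stack=[T /] ptr=2 lookahead=id remaining=[id / ( id + ( id ) ) $]
Step 5: shift id. Stack=[T / id] ptr=3 lookahead=/ remaining=[/ ( id + ( id ) ) $]
Step 6: reduce F->id. Stack=[T / F] ptr=3 lookahead=/ remaining=[/ ( id + ( id ) ) $]
Step 7: reduce T->T / F. Stack=[T] ptr=3 lookahead=/ remaining=[/ ( id + ( id ) ) $]
Step 8: shift /. Stack=[T /] ptr=4 lookahead=( remaining=[( id + ( id ) ) $]
Step 9: shift (. Stack=[T / (] ptr=5 lookahead=id remaining=[id + ( id ) ) $]
Step 10: shift id. Stack=[T / ( id] ptr=6 lookahead=+ remaining=[+ ( id ) ) $]
Step 11: reduce F->id. Stack=[T / ( F] ptr=6 lookahead=+ remaining=[+ ( id ) ) $]
Step 12: reduce T->F. Stack=[T / ( T] ptr=6 lookahead=+ remaining=[+ ( id ) ) $]
Step 13: reduce E->T. Stack=[T / ( E] ptr=6 lookahead=+ remaining=[+ ( id ) ) $]
Step 14: shift +. Stack=[T / ( E +] ptr=7 lookahead=( remaining=[( id ) ) $]
Step 15: shift (. Stack=[T / ( E + (] ptr=8 lookahead=id remaining=[id ) ) $]
Step 16: shift id. Stack=[T / ( E + ( id] ptr=9 lookahead=) remaining=[) ) $]
Step 17: reduce F->id. Stack=[T / ( E + ( F] ptr=9 lookahead=) remaining=[) ) $]
Step 18: reduce T->F. Stack=[T / ( E + ( T] ptr=9 lookahead=) remaining=[) ) $]
Step 19: reduce E->T. Stack=[T / ( E + ( E] ptr=9 lookahead=) remaining=[) ) $]
Step 20: shift ). Stack=[T / ( E + ( E )] ptr=10 lookahead=) remaining=[) $]
Step 21: reduce F->( E ). Stack=[T / ( E + F] ptr=10 lookahead=) remaining=[) $]
Step 22: reduce T->F. Stack=[T / ( E + T] ptr=10 lookahead=) remaining=[) $]
Step 23: reduce E->E + T. Stack=[T / ( E] ptr=10 lookahead=) remaining=[) $]
Step 24: shift ). Stack=[T / ( E )] ptr=11 lookahead=$ remaining=[$]
Step 25: reduce F->( E ). Stack=[T / F] ptr=11 lookahead=$ remaining=[$]
Step 26: reduce T->T / F. Stack=[T] ptr=11 lookahead=$ remaining=[$]
Step 27: reduce E->T. Stack=[E] ptr=11 lookahead=$ remaining=[$]
Step 28: accept. Stack=[E] ptr=11 lookahead=$ remaining=[$]

Answer: 28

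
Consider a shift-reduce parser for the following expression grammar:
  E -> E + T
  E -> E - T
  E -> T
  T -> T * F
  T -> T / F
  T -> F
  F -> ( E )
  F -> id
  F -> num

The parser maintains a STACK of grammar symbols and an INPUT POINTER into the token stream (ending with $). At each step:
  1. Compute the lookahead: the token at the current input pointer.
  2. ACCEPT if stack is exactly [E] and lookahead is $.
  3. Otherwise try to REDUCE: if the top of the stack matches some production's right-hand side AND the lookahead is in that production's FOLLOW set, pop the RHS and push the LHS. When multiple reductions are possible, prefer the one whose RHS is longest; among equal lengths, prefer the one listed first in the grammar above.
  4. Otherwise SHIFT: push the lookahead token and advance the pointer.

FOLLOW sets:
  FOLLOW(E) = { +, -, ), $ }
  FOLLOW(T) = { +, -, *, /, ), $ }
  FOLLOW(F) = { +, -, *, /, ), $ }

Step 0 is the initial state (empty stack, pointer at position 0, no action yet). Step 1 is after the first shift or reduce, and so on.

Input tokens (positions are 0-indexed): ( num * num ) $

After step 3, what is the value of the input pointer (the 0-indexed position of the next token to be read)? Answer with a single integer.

Step 1: shift (. Stack=[(] ptr=1 lookahead=num remaining=[num * num ) $]
Step 2: shift num. Stack=[( num] ptr=2 lookahead=* remaining=[* num ) $]
Step 3: reduce F->num. Stack=[( F] ptr=2 lookahead=* remaining=[* num ) $]

Answer: 2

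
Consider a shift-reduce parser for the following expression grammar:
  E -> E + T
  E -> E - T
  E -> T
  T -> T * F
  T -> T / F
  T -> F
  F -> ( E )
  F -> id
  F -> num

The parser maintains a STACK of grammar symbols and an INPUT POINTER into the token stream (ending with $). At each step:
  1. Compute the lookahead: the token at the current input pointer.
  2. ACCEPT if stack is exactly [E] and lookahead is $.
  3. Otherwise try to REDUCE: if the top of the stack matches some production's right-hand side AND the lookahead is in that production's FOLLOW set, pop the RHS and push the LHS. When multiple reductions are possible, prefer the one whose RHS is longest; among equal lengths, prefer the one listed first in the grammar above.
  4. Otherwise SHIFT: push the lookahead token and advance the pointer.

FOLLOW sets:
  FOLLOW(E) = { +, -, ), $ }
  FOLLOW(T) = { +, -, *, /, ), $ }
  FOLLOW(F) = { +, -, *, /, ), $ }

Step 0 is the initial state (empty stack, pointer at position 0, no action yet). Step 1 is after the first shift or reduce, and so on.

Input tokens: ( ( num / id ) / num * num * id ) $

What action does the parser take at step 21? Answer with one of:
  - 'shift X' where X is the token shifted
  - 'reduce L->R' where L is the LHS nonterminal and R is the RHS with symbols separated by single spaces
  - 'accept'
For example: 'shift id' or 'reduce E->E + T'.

Step 1: shift (. Stack=[(] ptr=1 lookahead=( remaining=[( num / id ) / num * num * id ) $]
Step 2: shift (. Stack=[( (] ptr=2 lookahead=num remaining=[num / id ) / num * num * id ) $]
Step 3: shift num. Stack=[( ( num] ptr=3 lookahead=/ remaining=[/ id ) / num * num * id ) $]
Step 4: reduce F->num. Stack=[( ( F] ptr=3 lookahead=/ remaining=[/ id ) / num * num * id ) $]
Step 5: reduce T->F. Stack=[( ( T] ptr=3 lookahead=/ remaining=[/ id ) / num * num * id ) $]
Step 6: shift /. Stack=[( ( T /] ptr=4 lookahead=id remaining=[id ) / num * num * id ) $]
Step 7: shift id. Stack=[( ( T / id] ptr=5 lookahead=) remaining=[) / num * num * id ) $]
Step 8: reduce F->id. Stack=[( ( T / F] ptr=5 lookahead=) remaining=[) / num * num * id ) $]
Step 9: reduce T->T / F. Stack=[( ( T] ptr=5 lookahead=) remaining=[) / num * num * id ) $]
Step 10: reduce E->T. Stack=[( ( E] ptr=5 lookahead=) remaining=[) / num * num * id ) $]
Step 11: shift ). Stack=[( ( E )] ptr=6 lookahead=/ remaining=[/ num * num * id ) $]
Step 12: reduce F->( E ). Stack=[( F] ptr=6 lookahead=/ remaining=[/ num * num * id ) $]
Step 13: reduce T->F. Stack=[( T] ptr=6 lookahead=/ remaining=[/ num * num * id ) $]
Step 14: shift /. Stack=[( T /] ptr=7 lookahead=num remaining=[num * num * id ) $]
Step 15: shift num. Stack=[( T / num] ptr=8 lookahead=* remaining=[* num * id ) $]
Step 16: reduce F->num. Stack=[( T / F] ptr=8 lookahead=* remaining=[* num * id ) $]
Step 17: reduce T->T / F. Stack=[( T] ptr=8 lookahead=* remaining=[* num * id ) $]
Step 18: shift *. Stack=[( T *] ptr=9 lookahead=num remaining=[num * id ) $]
Step 19: shift num. Stack=[( T * num] ptr=10 lookahead=* remaining=[* id ) $]
Step 20: reduce F->num. Stack=[( T * F] ptr=10 lookahead=* remaining=[* id ) $]
Step 21: reduce T->T * F. Stack=[( T] ptr=10 lookahead=* remaining=[* id ) $]

Answer: reduce T->T * F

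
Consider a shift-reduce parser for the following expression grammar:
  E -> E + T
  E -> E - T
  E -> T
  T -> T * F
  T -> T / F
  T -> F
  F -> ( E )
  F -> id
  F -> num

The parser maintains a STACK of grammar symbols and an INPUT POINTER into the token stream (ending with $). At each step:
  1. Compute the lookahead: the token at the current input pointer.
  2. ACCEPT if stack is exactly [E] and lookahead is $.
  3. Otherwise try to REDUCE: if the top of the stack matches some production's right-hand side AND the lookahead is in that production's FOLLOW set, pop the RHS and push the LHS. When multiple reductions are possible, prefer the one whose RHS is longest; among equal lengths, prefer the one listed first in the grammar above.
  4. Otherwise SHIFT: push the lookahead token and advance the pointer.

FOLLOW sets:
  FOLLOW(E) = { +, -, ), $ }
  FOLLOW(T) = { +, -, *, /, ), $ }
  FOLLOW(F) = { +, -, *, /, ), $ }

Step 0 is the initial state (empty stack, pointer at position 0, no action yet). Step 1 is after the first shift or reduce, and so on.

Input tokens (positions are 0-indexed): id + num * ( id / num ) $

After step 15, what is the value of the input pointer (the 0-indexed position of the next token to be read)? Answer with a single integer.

Step 1: shift id. Stack=[id] ptr=1 lookahead=+ remaining=[+ num * ( id / num ) $]
Step 2: reduce F->id. Stack=[F] ptr=1 lookahead=+ remaining=[+ num * ( id / num ) $]
Step 3: reduce T->F. Stack=[T] ptr=1 lookahead=+ remaining=[+ num * ( id / num ) $]
Step 4: reduce E->T. Stack=[E] ptr=1 lookahead=+ remaining=[+ num * ( id / num ) $]
Step 5: shift +. Stack=[E +] ptr=2 lookahead=num remaining=[num * ( id / num ) $]
Step 6: shift num. Stack=[E + num] ptr=3 lookahead=* remaining=[* ( id / num ) $]
Step 7: reduce F->num. Stack=[E + F] ptr=3 lookahead=* remaining=[* ( id / num ) $]
Step 8: reduce T->F. Stack=[E + T] ptr=3 lookahead=* remaining=[* ( id / num ) $]
Step 9: shift *. Stack=[E + T *] ptr=4 lookahead=( remaining=[( id / num ) $]
Step 10: shift (. Stack=[E + T * (] ptr=5 lookahead=id remaining=[id / num ) $]
Step 11: shift id. Stack=[E + T * ( id] ptr=6 lookahead=/ remaining=[/ num ) $]
Step 12: reduce F->id. Stack=[E + T * ( F] ptr=6 lookahead=/ remaining=[/ num ) $]
Step 13: reduce T->F. Stack=[E + T * ( T] ptr=6 lookahead=/ remaining=[/ num ) $]
Step 14: shift /. Stack=[E + T * ( T /] ptr=7 lookahead=num remaining=[num ) $]
Step 15: shift num. Stack=[E + T * ( T / num] ptr=8 lookahead=) remaining=[) $]

Answer: 8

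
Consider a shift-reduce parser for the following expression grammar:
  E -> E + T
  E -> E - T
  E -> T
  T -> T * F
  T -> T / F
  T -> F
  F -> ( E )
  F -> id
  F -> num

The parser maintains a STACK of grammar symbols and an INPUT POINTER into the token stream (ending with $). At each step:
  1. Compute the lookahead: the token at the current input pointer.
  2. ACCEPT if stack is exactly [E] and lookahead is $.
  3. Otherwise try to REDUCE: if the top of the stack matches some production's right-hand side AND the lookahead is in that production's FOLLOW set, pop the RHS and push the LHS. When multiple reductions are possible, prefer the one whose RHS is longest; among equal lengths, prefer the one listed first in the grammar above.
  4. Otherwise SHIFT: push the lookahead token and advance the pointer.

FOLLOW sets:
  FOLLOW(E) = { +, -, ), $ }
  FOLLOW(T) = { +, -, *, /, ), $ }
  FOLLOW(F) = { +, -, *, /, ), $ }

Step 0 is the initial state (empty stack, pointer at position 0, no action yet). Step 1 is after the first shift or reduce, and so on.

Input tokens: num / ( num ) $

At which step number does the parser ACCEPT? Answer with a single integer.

Answer: 14

Derivation:
Step 1: shift num. Stack=[num] ptr=1 lookahead=/ remaining=[/ ( num ) $]
Step 2: reduce F->num. Stack=[F] ptr=1 lookahead=/ remaining=[/ ( num ) $]
Step 3: reduce T->F. Stack=[T] ptr=1 lookahead=/ remaining=[/ ( num ) $]
Step 4: shift /. Stack=[T /] ptr=2 lookahead=( remaining=[( num ) $]
Step 5: shift (. Stack=[T / (] ptr=3 lookahead=num remaining=[num ) $]
Step 6: shift num. Stack=[T / ( num] ptr=4 lookahead=) remaining=[) $]
Step 7: reduce F->num. Stack=[T / ( F] ptr=4 lookahead=) remaining=[) $]
Step 8: reduce T->F. Stack=[T / ( T] ptr=4 lookahead=) remaining=[) $]
Step 9: reduce E->T. Stack=[T / ( E] ptr=4 lookahead=) remaining=[) $]
Step 10: shift ). Stack=[T / ( E )] ptr=5 lookahead=$ remaining=[$]
Step 11: reduce F->( E ). Stack=[T / F] ptr=5 lookahead=$ remaining=[$]
Step 12: reduce T->T / F. Stack=[T] ptr=5 lookahead=$ remaining=[$]
Step 13: reduce E->T. Stack=[E] ptr=5 lookahead=$ remaining=[$]
Step 14: accept. Stack=[E] ptr=5 lookahead=$ remaining=[$]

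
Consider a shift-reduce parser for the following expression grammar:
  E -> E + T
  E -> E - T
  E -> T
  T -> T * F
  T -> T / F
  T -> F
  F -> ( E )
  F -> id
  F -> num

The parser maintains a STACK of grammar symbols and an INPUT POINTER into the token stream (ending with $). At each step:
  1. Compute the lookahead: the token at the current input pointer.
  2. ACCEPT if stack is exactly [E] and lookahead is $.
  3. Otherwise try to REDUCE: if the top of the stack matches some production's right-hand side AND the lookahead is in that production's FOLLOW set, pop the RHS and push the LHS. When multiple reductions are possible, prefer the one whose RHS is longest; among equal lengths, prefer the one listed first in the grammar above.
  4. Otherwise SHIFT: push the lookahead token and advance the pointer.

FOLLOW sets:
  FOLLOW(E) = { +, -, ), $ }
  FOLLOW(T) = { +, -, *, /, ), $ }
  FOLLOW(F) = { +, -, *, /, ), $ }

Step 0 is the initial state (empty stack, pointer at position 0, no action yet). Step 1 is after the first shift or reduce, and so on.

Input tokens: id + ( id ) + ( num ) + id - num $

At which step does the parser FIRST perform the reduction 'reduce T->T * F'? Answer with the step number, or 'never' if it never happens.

Step 1: shift id. Stack=[id] ptr=1 lookahead=+ remaining=[+ ( id ) + ( num ) + id - num $]
Step 2: reduce F->id. Stack=[F] ptr=1 lookahead=+ remaining=[+ ( id ) + ( num ) + id - num $]
Step 3: reduce T->F. Stack=[T] ptr=1 lookahead=+ remaining=[+ ( id ) + ( num ) + id - num $]
Step 4: reduce E->T. Stack=[E] ptr=1 lookahead=+ remaining=[+ ( id ) + ( num ) + id - num $]
Step 5: shift +. Stack=[E +] ptr=2 lookahead=( remaining=[( id ) + ( num ) + id - num $]
Step 6: shift (. Stack=[E + (] ptr=3 lookahead=id remaining=[id ) + ( num ) + id - num $]
Step 7: shift id. Stack=[E + ( id] ptr=4 lookahead=) remaining=[) + ( num ) + id - num $]
Step 8: reduce F->id. Stack=[E + ( F] ptr=4 lookahead=) remaining=[) + ( num ) + id - num $]
Step 9: reduce T->F. Stack=[E + ( T] ptr=4 lookahead=) remaining=[) + ( num ) + id - num $]
Step 10: reduce E->T. Stack=[E + ( E] ptr=4 lookahead=) remaining=[) + ( num ) + id - num $]
Step 11: shift ). Stack=[E + ( E )] ptr=5 lookahead=+ remaining=[+ ( num ) + id - num $]
Step 12: reduce F->( E ). Stack=[E + F] ptr=5 lookahead=+ remaining=[+ ( num ) + id - num $]
Step 13: reduce T->F. Stack=[E + T] ptr=5 lookahead=+ remaining=[+ ( num ) + id - num $]
Step 14: reduce E->E + T. Stack=[E] ptr=5 lookahead=+ remaining=[+ ( num ) + id - num $]
Step 15: shift +. Stack=[E +] ptr=6 lookahead=( remaining=[( num ) + id - num $]
Step 16: shift (. Stack=[E + (] ptr=7 lookahead=num remaining=[num ) + id - num $]
Step 17: shift num. Stack=[E + ( num] ptr=8 lookahead=) remaining=[) + id - num $]
Step 18: reduce F->num. Stack=[E + ( F] ptr=8 lookahead=) remaining=[) + id - num $]
Step 19: reduce T->F. Stack=[E + ( T] ptr=8 lookahead=) remaining=[) + id - num $]
Step 20: reduce E->T. Stack=[E + ( E] ptr=8 lookahead=) remaining=[) + id - num $]
Step 21: shift ). Stack=[E + ( E )] ptr=9 lookahead=+ remaining=[+ id - num $]
Step 22: reduce F->( E ). Stack=[E + F] ptr=9 lookahead=+ remaining=[+ id - num $]
Step 23: reduce T->F. Stack=[E + T] ptr=9 lookahead=+ remaining=[+ id - num $]
Step 24: reduce E->E + T. Stack=[E] ptr=9 lookahead=+ remaining=[+ id - num $]
Step 25: shift +. Stack=[E +] ptr=10 lookahead=id remaining=[id - num $]
Step 26: shift id. Stack=[E + id] ptr=11 lookahead=- remaining=[- num $]
Step 27: reduce F->id. Stack=[E + F] ptr=11 lookahead=- remaining=[- num $]
Step 28: reduce T->F. Stack=[E + T] ptr=11 lookahead=- remaining=[- num $]
Step 29: reduce E->E + T. Stack=[E] ptr=11 lookahead=- remaining=[- num $]
Step 30: shift -. Stack=[E -] ptr=12 lookahead=num remaining=[num $]
Step 31: shift num. Stack=[E - num] ptr=13 lookahead=$ remaining=[$]
Step 32: reduce F->num. Stack=[E - F] ptr=13 lookahead=$ remaining=[$]
Step 33: reduce T->F. Stack=[E - T] ptr=13 lookahead=$ remaining=[$]
Step 34: reduce E->E - T. Stack=[E] ptr=13 lookahead=$ remaining=[$]
Step 35: accept. Stack=[E] ptr=13 lookahead=$ remaining=[$]

Answer: never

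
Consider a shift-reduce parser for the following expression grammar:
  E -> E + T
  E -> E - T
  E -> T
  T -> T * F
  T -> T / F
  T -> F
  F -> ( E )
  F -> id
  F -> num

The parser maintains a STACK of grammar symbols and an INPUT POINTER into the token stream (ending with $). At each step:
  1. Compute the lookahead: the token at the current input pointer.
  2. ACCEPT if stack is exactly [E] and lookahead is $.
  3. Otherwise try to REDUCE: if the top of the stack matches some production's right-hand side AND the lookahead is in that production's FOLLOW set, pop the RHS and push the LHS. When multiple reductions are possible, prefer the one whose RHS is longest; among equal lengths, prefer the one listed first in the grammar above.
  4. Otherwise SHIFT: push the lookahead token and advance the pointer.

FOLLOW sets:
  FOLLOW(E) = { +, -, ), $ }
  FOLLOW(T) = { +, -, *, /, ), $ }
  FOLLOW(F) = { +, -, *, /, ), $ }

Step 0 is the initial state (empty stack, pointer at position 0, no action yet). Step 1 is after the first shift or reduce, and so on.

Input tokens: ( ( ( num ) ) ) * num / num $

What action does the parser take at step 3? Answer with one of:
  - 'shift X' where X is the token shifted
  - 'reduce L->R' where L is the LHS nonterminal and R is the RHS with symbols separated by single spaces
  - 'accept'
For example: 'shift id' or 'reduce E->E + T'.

Step 1: shift (. Stack=[(] ptr=1 lookahead=( remaining=[( ( num ) ) ) * num / num $]
Step 2: shift (. Stack=[( (] ptr=2 lookahead=( remaining=[( num ) ) ) * num / num $]
Step 3: shift (. Stack=[( ( (] ptr=3 lookahead=num remaining=[num ) ) ) * num / num $]

Answer: shift (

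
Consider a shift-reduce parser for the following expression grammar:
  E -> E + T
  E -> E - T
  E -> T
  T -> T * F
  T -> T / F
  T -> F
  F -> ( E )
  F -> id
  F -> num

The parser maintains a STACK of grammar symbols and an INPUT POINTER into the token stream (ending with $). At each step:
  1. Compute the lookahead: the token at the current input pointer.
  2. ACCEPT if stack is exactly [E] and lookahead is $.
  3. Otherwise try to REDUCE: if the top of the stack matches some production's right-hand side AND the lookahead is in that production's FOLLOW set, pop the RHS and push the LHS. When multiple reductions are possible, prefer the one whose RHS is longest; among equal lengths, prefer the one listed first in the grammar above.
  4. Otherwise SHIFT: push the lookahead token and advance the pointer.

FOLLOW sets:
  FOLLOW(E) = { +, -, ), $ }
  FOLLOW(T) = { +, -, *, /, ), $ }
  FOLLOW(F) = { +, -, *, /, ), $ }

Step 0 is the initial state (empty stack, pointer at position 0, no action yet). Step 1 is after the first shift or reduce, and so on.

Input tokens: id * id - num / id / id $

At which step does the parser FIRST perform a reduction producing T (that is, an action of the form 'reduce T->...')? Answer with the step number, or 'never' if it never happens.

Step 1: shift id. Stack=[id] ptr=1 lookahead=* remaining=[* id - num / id / id $]
Step 2: reduce F->id. Stack=[F] ptr=1 lookahead=* remaining=[* id - num / id / id $]
Step 3: reduce T->F. Stack=[T] ptr=1 lookahead=* remaining=[* id - num / id / id $]

Answer: 3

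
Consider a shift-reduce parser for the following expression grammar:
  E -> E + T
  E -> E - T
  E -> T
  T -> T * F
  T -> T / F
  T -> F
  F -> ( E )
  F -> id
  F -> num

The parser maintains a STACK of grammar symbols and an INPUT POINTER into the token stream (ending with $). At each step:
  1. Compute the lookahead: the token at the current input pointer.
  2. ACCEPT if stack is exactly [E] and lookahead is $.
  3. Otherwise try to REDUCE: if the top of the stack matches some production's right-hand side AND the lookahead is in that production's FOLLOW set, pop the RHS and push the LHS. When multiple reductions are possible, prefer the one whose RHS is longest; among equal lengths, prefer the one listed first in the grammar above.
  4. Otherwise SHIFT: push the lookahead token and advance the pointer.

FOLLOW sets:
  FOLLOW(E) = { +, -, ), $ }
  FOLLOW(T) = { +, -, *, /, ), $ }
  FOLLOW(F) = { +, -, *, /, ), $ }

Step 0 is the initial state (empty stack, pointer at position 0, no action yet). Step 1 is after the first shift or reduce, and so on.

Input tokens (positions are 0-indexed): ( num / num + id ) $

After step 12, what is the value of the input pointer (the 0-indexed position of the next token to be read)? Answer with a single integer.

Step 1: shift (. Stack=[(] ptr=1 lookahead=num remaining=[num / num + id ) $]
Step 2: shift num. Stack=[( num] ptr=2 lookahead=/ remaining=[/ num + id ) $]
Step 3: reduce F->num. Stack=[( F] ptr=2 lookahead=/ remaining=[/ num + id ) $]
Step 4: reduce T->F. Stack=[( T] ptr=2 lookahead=/ remaining=[/ num + id ) $]
Step 5: shift /. Stack=[( T /] ptr=3 lookahead=num remaining=[num + id ) $]
Step 6: shift num. Stack=[( T / num] ptr=4 lookahead=+ remaining=[+ id ) $]
Step 7: reduce F->num. Stack=[( T / F] ptr=4 lookahead=+ remaining=[+ id ) $]
Step 8: reduce T->T / F. Stack=[( T] ptr=4 lookahead=+ remaining=[+ id ) $]
Step 9: reduce E->T. Stack=[( E] ptr=4 lookahead=+ remaining=[+ id ) $]
Step 10: shift +. Stack=[( E +] ptr=5 lookahead=id remaining=[id ) $]
Step 11: shift id. Stack=[( E + id] ptr=6 lookahead=) remaining=[) $]
Step 12: reduce F->id. Stack=[( E + F] ptr=6 lookahead=) remaining=[) $]

Answer: 6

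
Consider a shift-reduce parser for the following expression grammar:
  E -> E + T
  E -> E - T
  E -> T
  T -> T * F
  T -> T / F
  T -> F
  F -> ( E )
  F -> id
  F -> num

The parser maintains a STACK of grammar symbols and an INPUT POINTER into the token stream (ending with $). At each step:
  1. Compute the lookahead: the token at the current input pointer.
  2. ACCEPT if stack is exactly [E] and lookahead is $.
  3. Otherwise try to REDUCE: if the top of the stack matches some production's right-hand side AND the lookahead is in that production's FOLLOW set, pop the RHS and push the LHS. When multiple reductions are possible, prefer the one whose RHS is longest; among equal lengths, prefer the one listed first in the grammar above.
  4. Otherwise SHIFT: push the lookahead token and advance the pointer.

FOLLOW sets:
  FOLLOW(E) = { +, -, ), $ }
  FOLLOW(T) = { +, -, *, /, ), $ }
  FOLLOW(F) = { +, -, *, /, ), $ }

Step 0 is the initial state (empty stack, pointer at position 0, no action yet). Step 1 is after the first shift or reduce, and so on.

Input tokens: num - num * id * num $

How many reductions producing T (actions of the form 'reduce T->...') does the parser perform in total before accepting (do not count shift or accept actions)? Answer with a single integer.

Answer: 4

Derivation:
Step 1: shift num. Stack=[num] ptr=1 lookahead=- remaining=[- num * id * num $]
Step 2: reduce F->num. Stack=[F] ptr=1 lookahead=- remaining=[- num * id * num $]
Step 3: reduce T->F. Stack=[T] ptr=1 lookahead=- remaining=[- num * id * num $]
Step 4: reduce E->T. Stack=[E] ptr=1 lookahead=- remaining=[- num * id * num $]
Step 5: shift -. Stack=[E -] ptr=2 lookahead=num remaining=[num * id * num $]
Step 6: shift num. Stack=[E - num] ptr=3 lookahead=* remaining=[* id * num $]
Step 7: reduce F->num. Stack=[E - F] ptr=3 lookahead=* remaining=[* id * num $]
Step 8: reduce T->F. Stack=[E - T] ptr=3 lookahead=* remaining=[* id * num $]
Step 9: shift *. Stack=[E - T *] ptr=4 lookahead=id remaining=[id * num $]
Step 10: shift id. Stack=[E - T * id] ptr=5 lookahead=* remaining=[* num $]
Step 11: reduce F->id. Stack=[E - T * F] ptr=5 lookahead=* remaining=[* num $]
Step 12: reduce T->T * F. Stack=[E - T] ptr=5 lookahead=* remaining=[* num $]
Step 13: shift *. Stack=[E - T *] ptr=6 lookahead=num remaining=[num $]
Step 14: shift num. Stack=[E - T * num] ptr=7 lookahead=$ remaining=[$]
Step 15: reduce F->num. Stack=[E - T * F] ptr=7 lookahead=$ remaining=[$]
Step 16: reduce T->T * F. Stack=[E - T] ptr=7 lookahead=$ remaining=[$]
Step 17: reduce E->E - T. Stack=[E] ptr=7 lookahead=$ remaining=[$]
Step 18: accept. Stack=[E] ptr=7 lookahead=$ remaining=[$]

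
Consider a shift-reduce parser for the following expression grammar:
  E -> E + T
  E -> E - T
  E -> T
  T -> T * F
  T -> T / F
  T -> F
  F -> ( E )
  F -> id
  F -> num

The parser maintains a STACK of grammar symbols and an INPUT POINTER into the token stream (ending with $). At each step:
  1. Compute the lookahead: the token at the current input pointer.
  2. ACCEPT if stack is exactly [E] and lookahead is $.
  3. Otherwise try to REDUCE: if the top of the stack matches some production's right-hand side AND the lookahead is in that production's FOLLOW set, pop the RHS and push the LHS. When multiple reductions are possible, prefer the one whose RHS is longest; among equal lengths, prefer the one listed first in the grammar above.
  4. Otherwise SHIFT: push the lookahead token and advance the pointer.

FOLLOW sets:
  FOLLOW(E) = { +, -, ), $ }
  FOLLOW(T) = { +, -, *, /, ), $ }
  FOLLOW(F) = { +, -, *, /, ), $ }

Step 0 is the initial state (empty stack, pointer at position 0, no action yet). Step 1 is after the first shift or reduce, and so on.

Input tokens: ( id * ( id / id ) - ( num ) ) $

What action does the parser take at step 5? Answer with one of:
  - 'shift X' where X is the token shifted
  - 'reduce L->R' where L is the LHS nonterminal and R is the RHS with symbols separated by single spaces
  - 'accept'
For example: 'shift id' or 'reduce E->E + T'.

Answer: shift *

Derivation:
Step 1: shift (. Stack=[(] ptr=1 lookahead=id remaining=[id * ( id / id ) - ( num ) ) $]
Step 2: shift id. Stack=[( id] ptr=2 lookahead=* remaining=[* ( id / id ) - ( num ) ) $]
Step 3: reduce F->id. Stack=[( F] ptr=2 lookahead=* remaining=[* ( id / id ) - ( num ) ) $]
Step 4: reduce T->F. Stack=[( T] ptr=2 lookahead=* remaining=[* ( id / id ) - ( num ) ) $]
Step 5: shift *. Stack=[( T *] ptr=3 lookahead=( remaining=[( id / id ) - ( num ) ) $]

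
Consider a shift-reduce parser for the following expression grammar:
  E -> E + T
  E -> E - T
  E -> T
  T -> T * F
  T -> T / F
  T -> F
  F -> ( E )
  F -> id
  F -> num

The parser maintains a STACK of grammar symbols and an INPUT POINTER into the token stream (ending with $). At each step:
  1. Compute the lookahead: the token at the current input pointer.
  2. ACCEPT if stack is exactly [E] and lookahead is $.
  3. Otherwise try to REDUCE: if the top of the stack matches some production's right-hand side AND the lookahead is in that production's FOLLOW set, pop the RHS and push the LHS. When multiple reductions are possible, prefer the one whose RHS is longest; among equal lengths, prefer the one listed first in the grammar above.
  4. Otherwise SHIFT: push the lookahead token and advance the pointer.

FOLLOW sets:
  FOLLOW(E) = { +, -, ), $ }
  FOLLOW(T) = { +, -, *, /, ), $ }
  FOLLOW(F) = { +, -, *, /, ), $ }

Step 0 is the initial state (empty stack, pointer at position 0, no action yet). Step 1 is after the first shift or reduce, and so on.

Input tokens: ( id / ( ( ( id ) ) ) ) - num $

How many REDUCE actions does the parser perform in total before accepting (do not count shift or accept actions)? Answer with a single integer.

Step 1: shift (. Stack=[(] ptr=1 lookahead=id remaining=[id / ( ( ( id ) ) ) ) - num $]
Step 2: shift id. Stack=[( id] ptr=2 lookahead=/ remaining=[/ ( ( ( id ) ) ) ) - num $]
Step 3: reduce F->id. Stack=[( F] ptr=2 lookahead=/ remaining=[/ ( ( ( id ) ) ) ) - num $]
Step 4: reduce T->F. Stack=[( T] ptr=2 lookahead=/ remaining=[/ ( ( ( id ) ) ) ) - num $]
Step 5: shift /. Stack=[( T /] ptr=3 lookahead=( remaining=[( ( ( id ) ) ) ) - num $]
Step 6: shift (. Stack=[( T / (] ptr=4 lookahead=( remaining=[( ( id ) ) ) ) - num $]
Step 7: shift (. Stack=[( T / ( (] ptr=5 lookahead=( remaining=[( id ) ) ) ) - num $]
Step 8: shift (. Stack=[( T / ( ( (] ptr=6 lookahead=id remaining=[id ) ) ) ) - num $]
Step 9: shift id. Stack=[( T / ( ( ( id] ptr=7 lookahead=) remaining=[) ) ) ) - num $]
Step 10: reduce F->id. Stack=[( T / ( ( ( F] ptr=7 lookahead=) remaining=[) ) ) ) - num $]
Step 11: reduce T->F. Stack=[( T / ( ( ( T] ptr=7 lookahead=) remaining=[) ) ) ) - num $]
Step 12: reduce E->T. Stack=[( T / ( ( ( E] ptr=7 lookahead=) remaining=[) ) ) ) - num $]
Step 13: shift ). Stack=[( T / ( ( ( E )] ptr=8 lookahead=) remaining=[) ) ) - num $]
Step 14: reduce F->( E ). Stack=[( T / ( ( F] ptr=8 lookahead=) remaining=[) ) ) - num $]
Step 15: reduce T->F. Stack=[( T / ( ( T] ptr=8 lookahead=) remaining=[) ) ) - num $]
Step 16: reduce E->T. Stack=[( T / ( ( E] ptr=8 lookahead=) remaining=[) ) ) - num $]
Step 17: shift ). Stack=[( T / ( ( E )] ptr=9 lookahead=) remaining=[) ) - num $]
Step 18: reduce F->( E ). Stack=[( T / ( F] ptr=9 lookahead=) remaining=[) ) - num $]
Step 19: reduce T->F. Stack=[( T / ( T] ptr=9 lookahead=) remaining=[) ) - num $]
Step 20: reduce E->T. Stack=[( T / ( E] ptr=9 lookahead=) remaining=[) ) - num $]
Step 21: shift ). Stack=[( T / ( E )] ptr=10 lookahead=) remaining=[) - num $]
Step 22: reduce F->( E ). Stack=[( T / F] ptr=10 lookahead=) remaining=[) - num $]
Step 23: reduce T->T / F. Stack=[( T] ptr=10 lookahead=) remaining=[) - num $]
Step 24: reduce E->T. Stack=[( E] ptr=10 lookahead=) remaining=[) - num $]
Step 25: shift ). Stack=[( E )] ptr=11 lookahead=- remaining=[- num $]
Step 26: reduce F->( E ). Stack=[F] ptr=11 lookahead=- remaining=[- num $]
Step 27: reduce T->F. Stack=[T] ptr=11 lookahead=- remaining=[- num $]
Step 28: reduce E->T. Stack=[E] ptr=11 lookahead=- remaining=[- num $]
Step 29: shift -. Stack=[E -] ptr=12 lookahead=num remaining=[num $]
Step 30: shift num. Stack=[E - num] ptr=13 lookahead=$ remaining=[$]
Step 31: reduce F->num. Stack=[E - F] ptr=13 lookahead=$ remaining=[$]
Step 32: reduce T->F. Stack=[E - T] ptr=13 lookahead=$ remaining=[$]
Step 33: reduce E->E - T. Stack=[E] ptr=13 lookahead=$ remaining=[$]
Step 34: accept. Stack=[E] ptr=13 lookahead=$ remaining=[$]

Answer: 20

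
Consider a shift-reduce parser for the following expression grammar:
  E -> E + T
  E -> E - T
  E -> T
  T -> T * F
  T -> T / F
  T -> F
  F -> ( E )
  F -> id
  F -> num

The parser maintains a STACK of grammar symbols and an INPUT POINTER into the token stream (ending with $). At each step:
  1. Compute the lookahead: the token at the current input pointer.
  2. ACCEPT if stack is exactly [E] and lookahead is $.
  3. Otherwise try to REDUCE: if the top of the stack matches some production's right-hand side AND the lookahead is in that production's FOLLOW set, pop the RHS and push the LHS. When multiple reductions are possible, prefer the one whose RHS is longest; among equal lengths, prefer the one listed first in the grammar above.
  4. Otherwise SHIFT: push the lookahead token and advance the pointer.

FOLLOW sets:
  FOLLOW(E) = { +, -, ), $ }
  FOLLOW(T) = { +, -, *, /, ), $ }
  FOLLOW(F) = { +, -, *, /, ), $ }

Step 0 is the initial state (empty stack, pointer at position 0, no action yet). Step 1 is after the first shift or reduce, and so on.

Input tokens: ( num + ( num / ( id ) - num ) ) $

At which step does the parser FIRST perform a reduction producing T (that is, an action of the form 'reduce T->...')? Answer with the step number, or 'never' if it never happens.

Step 1: shift (. Stack=[(] ptr=1 lookahead=num remaining=[num + ( num / ( id ) - num ) ) $]
Step 2: shift num. Stack=[( num] ptr=2 lookahead=+ remaining=[+ ( num / ( id ) - num ) ) $]
Step 3: reduce F->num. Stack=[( F] ptr=2 lookahead=+ remaining=[+ ( num / ( id ) - num ) ) $]
Step 4: reduce T->F. Stack=[( T] ptr=2 lookahead=+ remaining=[+ ( num / ( id ) - num ) ) $]

Answer: 4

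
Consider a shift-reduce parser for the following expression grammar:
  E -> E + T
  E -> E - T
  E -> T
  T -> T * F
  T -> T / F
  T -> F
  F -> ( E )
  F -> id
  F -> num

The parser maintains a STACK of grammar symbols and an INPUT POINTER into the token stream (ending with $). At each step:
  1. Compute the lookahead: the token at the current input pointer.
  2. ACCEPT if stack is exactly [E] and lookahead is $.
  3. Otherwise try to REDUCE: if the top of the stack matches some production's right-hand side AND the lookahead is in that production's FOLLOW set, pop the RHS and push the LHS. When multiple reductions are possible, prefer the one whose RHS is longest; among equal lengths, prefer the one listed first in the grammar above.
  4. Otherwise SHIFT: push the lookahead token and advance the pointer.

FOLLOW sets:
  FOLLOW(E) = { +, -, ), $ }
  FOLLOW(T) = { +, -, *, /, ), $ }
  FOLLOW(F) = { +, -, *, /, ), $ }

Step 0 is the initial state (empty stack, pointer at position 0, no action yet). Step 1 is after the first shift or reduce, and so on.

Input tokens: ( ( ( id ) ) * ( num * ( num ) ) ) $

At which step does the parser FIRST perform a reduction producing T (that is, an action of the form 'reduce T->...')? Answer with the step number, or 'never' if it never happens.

Answer: 6

Derivation:
Step 1: shift (. Stack=[(] ptr=1 lookahead=( remaining=[( ( id ) ) * ( num * ( num ) ) ) $]
Step 2: shift (. Stack=[( (] ptr=2 lookahead=( remaining=[( id ) ) * ( num * ( num ) ) ) $]
Step 3: shift (. Stack=[( ( (] ptr=3 lookahead=id remaining=[id ) ) * ( num * ( num ) ) ) $]
Step 4: shift id. Stack=[( ( ( id] ptr=4 lookahead=) remaining=[) ) * ( num * ( num ) ) ) $]
Step 5: reduce F->id. Stack=[( ( ( F] ptr=4 lookahead=) remaining=[) ) * ( num * ( num ) ) ) $]
Step 6: reduce T->F. Stack=[( ( ( T] ptr=4 lookahead=) remaining=[) ) * ( num * ( num ) ) ) $]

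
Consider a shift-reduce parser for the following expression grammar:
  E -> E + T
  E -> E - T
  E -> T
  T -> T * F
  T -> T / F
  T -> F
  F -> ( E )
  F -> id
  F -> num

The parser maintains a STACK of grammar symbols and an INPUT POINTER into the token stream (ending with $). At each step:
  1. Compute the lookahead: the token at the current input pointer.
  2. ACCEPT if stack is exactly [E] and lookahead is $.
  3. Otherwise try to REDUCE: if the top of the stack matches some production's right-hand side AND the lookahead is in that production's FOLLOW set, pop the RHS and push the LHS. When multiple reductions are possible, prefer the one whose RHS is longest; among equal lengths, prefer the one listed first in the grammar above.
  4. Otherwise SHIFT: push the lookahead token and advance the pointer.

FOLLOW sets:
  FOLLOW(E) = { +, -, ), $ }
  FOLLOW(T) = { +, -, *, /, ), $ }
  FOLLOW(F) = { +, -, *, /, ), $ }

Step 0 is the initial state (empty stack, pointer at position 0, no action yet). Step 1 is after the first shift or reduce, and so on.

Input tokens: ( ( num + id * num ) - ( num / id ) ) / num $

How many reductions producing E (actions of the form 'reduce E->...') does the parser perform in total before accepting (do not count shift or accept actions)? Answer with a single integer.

Step 1: shift (. Stack=[(] ptr=1 lookahead=( remaining=[( num + id * num ) - ( num / id ) ) / num $]
Step 2: shift (. Stack=[( (] ptr=2 lookahead=num remaining=[num + id * num ) - ( num / id ) ) / num $]
Step 3: shift num. Stack=[( ( num] ptr=3 lookahead=+ remaining=[+ id * num ) - ( num / id ) ) / num $]
Step 4: reduce F->num. Stack=[( ( F] ptr=3 lookahead=+ remaining=[+ id * num ) - ( num / id ) ) / num $]
Step 5: reduce T->F. Stack=[( ( T] ptr=3 lookahead=+ remaining=[+ id * num ) - ( num / id ) ) / num $]
Step 6: reduce E->T. Stack=[( ( E] ptr=3 lookahead=+ remaining=[+ id * num ) - ( num / id ) ) / num $]
Step 7: shift +. Stack=[( ( E +] ptr=4 lookahead=id remaining=[id * num ) - ( num / id ) ) / num $]
Step 8: shift id. Stack=[( ( E + id] ptr=5 lookahead=* remaining=[* num ) - ( num / id ) ) / num $]
Step 9: reduce F->id. Stack=[( ( E + F] ptr=5 lookahead=* remaining=[* num ) - ( num / id ) ) / num $]
Step 10: reduce T->F. Stack=[( ( E + T] ptr=5 lookahead=* remaining=[* num ) - ( num / id ) ) / num $]
Step 11: shift *. Stack=[( ( E + T *] ptr=6 lookahead=num remaining=[num ) - ( num / id ) ) / num $]
Step 12: shift num. Stack=[( ( E + T * num] ptr=7 lookahead=) remaining=[) - ( num / id ) ) / num $]
Step 13: reduce F->num. Stack=[( ( E + T * F] ptr=7 lookahead=) remaining=[) - ( num / id ) ) / num $]
Step 14: reduce T->T * F. Stack=[( ( E + T] ptr=7 lookahead=) remaining=[) - ( num / id ) ) / num $]
Step 15: reduce E->E + T. Stack=[( ( E] ptr=7 lookahead=) remaining=[) - ( num / id ) ) / num $]
Step 16: shift ). Stack=[( ( E )] ptr=8 lookahead=- remaining=[- ( num / id ) ) / num $]
Step 17: reduce F->( E ). Stack=[( F] ptr=8 lookahead=- remaining=[- ( num / id ) ) / num $]
Step 18: reduce T->F. Stack=[( T] ptr=8 lookahead=- remaining=[- ( num / id ) ) / num $]
Step 19: reduce E->T. Stack=[( E] ptr=8 lookahead=- remaining=[- ( num / id ) ) / num $]
Step 20: shift -. Stack=[( E -] ptr=9 lookahead=( remaining=[( num / id ) ) / num $]
Step 21: shift (. Stack=[( E - (] ptr=10 lookahead=num remaining=[num / id ) ) / num $]
Step 22: shift num. Stack=[( E - ( num] ptr=11 lookahead=/ remaining=[/ id ) ) / num $]
Step 23: reduce F->num. Stack=[( E - ( F] ptr=11 lookahead=/ remaining=[/ id ) ) / num $]
Step 24: reduce T->F. Stack=[( E - ( T] ptr=11 lookahead=/ remaining=[/ id ) ) / num $]
Step 25: shift /. Stack=[( E - ( T /] ptr=12 lookahead=id remaining=[id ) ) / num $]
Step 26: shift id. Stack=[( E - ( T / id] ptr=13 lookahead=) remaining=[) ) / num $]
Step 27: reduce F->id. Stack=[( E - ( T / F] ptr=13 lookahead=) remaining=[) ) / num $]
Step 28: reduce T->T / F. Stack=[( E - ( T] ptr=13 lookahead=) remaining=[) ) / num $]
Step 29: reduce E->T. Stack=[( E - ( E] ptr=13 lookahead=) remaining=[) ) / num $]
Step 30: shift ). Stack=[( E - ( E )] ptr=14 lookahead=) remaining=[) / num $]
Step 31: reduce F->( E ). Stack=[( E - F] ptr=14 lookahead=) remaining=[) / num $]
Step 32: reduce T->F. Stack=[( E - T] ptr=14 lookahead=) remaining=[) / num $]
Step 33: reduce E->E - T. Stack=[( E] ptr=14 lookahead=) remaining=[) / num $]
Step 34: shift ). Stack=[( E )] ptr=15 lookahead=/ remaining=[/ num $]
Step 35: reduce F->( E ). Stack=[F] ptr=15 lookahead=/ remaining=[/ num $]
Step 36: reduce T->F. Stack=[T] ptr=15 lookahead=/ remaining=[/ num $]
Step 37: shift /. Stack=[T /] ptr=16 lookahead=num remaining=[num $]
Step 38: shift num. Stack=[T / num] ptr=17 lookahead=$ remaining=[$]
Step 39: reduce F->num. Stack=[T / F] ptr=17 lookahead=$ remaining=[$]
Step 40: reduce T->T / F. Stack=[T] ptr=17 lookahead=$ remaining=[$]
Step 41: reduce E->T. Stack=[E] ptr=17 lookahead=$ remaining=[$]
Step 42: accept. Stack=[E] ptr=17 lookahead=$ remaining=[$]

Answer: 6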